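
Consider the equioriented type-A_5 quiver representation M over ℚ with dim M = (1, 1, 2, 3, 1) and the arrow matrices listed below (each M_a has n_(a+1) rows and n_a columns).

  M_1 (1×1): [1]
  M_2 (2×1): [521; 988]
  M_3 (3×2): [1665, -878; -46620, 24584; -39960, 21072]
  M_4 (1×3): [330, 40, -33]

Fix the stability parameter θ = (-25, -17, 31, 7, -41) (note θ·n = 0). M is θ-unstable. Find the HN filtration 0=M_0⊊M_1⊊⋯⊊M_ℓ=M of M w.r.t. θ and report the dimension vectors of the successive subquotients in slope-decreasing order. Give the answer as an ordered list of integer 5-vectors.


Barcode: M ≅ I[1,5], I[3,3], I[4,4]^2. HN layers by μ_θ (5 steps, strictly decreasing):
  μ^(1)=31; μ^(2)=7; μ^(3)=-1; μ^(4)=-17; μ^(5)=-25

((0, 0, 1, 0, 0); (0, 0, 0, 2, 0); (0, 0, 1, 1, 1); (0, 1, 0, 0, 0); (1, 0, 0, 0, 0))


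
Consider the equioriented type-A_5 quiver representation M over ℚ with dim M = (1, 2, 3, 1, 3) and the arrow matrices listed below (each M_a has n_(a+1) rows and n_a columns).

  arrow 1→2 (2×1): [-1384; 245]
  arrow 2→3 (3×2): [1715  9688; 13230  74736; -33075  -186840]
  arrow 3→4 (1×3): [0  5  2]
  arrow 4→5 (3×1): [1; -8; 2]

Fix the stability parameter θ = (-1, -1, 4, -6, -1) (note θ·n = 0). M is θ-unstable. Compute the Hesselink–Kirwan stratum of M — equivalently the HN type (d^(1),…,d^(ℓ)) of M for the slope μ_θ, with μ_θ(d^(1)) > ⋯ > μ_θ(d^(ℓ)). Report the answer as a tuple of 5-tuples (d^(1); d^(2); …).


Barcode: M ≅ I[1,2], I[2,3], I[3,3], I[3,5], I[5,5]^2. HN layers by μ_θ (2 steps, strictly decreasing):
  μ^(1)=4; μ^(2)=-1

((0, 0, 2, 0, 0); (1, 2, 1, 1, 3))


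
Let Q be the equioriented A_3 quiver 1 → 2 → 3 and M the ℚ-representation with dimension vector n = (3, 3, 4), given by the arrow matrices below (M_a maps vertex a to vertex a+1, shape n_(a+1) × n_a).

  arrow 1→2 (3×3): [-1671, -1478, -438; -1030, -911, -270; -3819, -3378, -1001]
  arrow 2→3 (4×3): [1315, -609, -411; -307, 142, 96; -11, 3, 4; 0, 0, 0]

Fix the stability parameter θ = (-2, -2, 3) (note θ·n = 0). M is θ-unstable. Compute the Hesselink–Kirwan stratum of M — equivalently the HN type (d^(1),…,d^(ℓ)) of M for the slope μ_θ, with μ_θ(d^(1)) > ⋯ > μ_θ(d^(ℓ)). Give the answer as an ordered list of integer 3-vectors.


Barcode: M ≅ I[1,3]^3, I[3,3]. HN layers by μ_θ (2 steps, strictly decreasing):
  μ^(1)=3; μ^(2)=-2

((0, 0, 4); (3, 3, 0))


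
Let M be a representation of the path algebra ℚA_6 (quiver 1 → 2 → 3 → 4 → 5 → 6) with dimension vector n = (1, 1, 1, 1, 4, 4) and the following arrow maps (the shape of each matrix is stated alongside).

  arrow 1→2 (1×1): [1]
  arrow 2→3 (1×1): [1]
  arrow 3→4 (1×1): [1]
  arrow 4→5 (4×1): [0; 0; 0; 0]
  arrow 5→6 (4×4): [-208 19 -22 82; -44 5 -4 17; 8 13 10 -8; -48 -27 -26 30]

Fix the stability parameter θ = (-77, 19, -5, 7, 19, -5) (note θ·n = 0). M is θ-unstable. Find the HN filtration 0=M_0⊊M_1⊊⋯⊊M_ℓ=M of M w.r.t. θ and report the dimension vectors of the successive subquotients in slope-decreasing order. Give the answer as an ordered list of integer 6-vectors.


Barcode: M ≅ I[1,4], I[5,5]^2, I[5,6]^2, I[6,6]^2. HN layers by μ_θ (4 steps, strictly decreasing):
  μ^(1)=19; μ^(2)=7; μ^(3)=-5; μ^(4)=-77

((0, 0, 0, 0, 2, 0); (0, 1, 1, 1, 2, 2); (0, 0, 0, 0, 0, 2); (1, 0, 0, 0, 0, 0))


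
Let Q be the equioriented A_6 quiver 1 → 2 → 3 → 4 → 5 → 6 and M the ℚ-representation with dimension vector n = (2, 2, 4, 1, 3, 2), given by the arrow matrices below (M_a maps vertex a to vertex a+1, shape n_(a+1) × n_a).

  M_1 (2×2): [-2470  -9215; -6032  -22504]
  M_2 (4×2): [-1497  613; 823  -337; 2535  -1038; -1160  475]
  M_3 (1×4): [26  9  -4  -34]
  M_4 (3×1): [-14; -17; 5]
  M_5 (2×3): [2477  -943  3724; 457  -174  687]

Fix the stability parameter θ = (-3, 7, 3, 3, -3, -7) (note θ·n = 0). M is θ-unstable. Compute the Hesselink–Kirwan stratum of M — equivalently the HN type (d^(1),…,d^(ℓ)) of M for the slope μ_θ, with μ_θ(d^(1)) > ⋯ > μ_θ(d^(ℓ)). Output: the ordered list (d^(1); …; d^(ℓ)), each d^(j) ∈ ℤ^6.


Via rank(M_{q-1}∘⋯∘M_p): M ≅ I[1,1], I[1,6], I[2,3], I[3,3]^2, I[5,5], I[5,6].
μ_θ-semistable layers: μ^(1)=5; μ^(2)=3; μ^(3)=3/5; μ^(4)=-3; μ^(5)=-5

((0, 1, 1, 0, 0, 0); (0, 0, 2, 0, 0, 0); (0, 1, 1, 1, 1, 1); (2, 0, 0, 0, 1, 0); (0, 0, 0, 0, 1, 1))


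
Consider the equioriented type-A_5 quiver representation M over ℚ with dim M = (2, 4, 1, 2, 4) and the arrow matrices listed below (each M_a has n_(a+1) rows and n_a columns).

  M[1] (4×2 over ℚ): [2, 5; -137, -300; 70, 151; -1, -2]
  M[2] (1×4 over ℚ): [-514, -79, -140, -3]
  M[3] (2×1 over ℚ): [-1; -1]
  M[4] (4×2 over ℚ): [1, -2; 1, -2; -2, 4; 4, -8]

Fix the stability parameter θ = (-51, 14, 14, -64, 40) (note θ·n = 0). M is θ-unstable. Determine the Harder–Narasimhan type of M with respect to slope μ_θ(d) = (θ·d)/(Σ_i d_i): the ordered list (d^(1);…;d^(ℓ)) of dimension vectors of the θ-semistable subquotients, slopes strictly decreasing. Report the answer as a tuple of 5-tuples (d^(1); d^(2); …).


Via rank(M_{q-1}∘⋯∘M_p): M ≅ I[1,2], I[1,5], I[2,2]^2, I[4,4], I[5,5]^3.
μ_θ-semistable layers: μ^(1)=40; μ^(2)=14; μ^(3)=-12; μ^(4)=-51; μ^(5)=-64

((0, 0, 0, 0, 4); (0, 3, 0, 0, 0); (0, 1, 1, 1, 0); (2, 0, 0, 0, 0); (0, 0, 0, 1, 0))


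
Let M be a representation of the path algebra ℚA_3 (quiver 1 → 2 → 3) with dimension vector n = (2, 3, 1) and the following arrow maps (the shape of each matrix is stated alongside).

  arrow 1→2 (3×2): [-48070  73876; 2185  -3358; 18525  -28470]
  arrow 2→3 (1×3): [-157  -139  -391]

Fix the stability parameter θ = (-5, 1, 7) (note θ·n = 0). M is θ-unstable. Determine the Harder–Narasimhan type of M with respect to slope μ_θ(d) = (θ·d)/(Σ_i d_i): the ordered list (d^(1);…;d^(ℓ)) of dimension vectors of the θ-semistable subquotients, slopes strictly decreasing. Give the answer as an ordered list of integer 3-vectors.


Via rank(M_{q-1}∘⋯∘M_p): M ≅ I[1,1], I[1,2], I[2,2], I[2,3].
μ_θ-semistable layers: μ^(1)=7; μ^(2)=1; μ^(3)=-5

((0, 0, 1); (0, 3, 0); (2, 0, 0))


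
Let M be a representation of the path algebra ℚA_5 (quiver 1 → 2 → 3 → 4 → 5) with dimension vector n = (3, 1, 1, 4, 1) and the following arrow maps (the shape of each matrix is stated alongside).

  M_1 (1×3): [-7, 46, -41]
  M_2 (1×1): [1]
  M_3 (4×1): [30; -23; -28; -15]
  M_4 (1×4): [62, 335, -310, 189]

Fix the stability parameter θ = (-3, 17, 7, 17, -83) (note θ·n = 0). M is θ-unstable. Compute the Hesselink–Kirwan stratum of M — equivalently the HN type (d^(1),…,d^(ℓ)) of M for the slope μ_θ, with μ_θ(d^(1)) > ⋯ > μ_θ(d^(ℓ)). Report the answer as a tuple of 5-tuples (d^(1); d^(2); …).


Via rank(M_{q-1}∘⋯∘M_p): M ≅ I[1,1]^2, I[1,4], I[4,4]^2, I[4,5].
μ_θ-semistable layers: μ^(1)=17; μ^(2)=12; μ^(3)=-3; μ^(4)=-33

((0, 0, 0, 3, 0); (0, 1, 1, 0, 0); (3, 0, 0, 0, 0); (0, 0, 0, 1, 1))


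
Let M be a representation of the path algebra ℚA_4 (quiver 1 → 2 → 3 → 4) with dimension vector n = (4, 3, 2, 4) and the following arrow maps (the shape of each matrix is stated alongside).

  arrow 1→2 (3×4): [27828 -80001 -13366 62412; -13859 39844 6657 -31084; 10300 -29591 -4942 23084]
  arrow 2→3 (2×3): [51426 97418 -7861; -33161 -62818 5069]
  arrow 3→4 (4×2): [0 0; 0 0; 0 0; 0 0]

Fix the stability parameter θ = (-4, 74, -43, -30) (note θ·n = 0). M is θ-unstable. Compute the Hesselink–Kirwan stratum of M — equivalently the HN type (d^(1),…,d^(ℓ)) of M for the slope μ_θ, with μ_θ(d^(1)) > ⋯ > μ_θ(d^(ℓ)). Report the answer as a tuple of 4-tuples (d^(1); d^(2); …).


Interval decomposition of M: I[1,1], I[1,2], I[1,3]^2, I[4,4]^4.
HN type (ℓ=4): μ^(1)=74; μ^(2)=31/2; μ^(3)=-4; μ^(4)=-30

((0, 1, 0, 0); (0, 2, 2, 0); (4, 0, 0, 0); (0, 0, 0, 4))


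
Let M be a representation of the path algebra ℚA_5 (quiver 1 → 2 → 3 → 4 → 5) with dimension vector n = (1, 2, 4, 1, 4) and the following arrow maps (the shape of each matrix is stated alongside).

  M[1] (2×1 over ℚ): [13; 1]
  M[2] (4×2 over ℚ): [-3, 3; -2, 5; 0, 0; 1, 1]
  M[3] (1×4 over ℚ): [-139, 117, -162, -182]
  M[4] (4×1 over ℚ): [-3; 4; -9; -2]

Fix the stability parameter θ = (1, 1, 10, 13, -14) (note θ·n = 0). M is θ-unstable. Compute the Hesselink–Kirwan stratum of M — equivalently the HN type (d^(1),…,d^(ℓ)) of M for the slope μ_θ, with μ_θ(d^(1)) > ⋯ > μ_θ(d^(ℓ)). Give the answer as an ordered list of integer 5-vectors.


Via rank(M_{q-1}∘⋯∘M_p): M ≅ I[1,5], I[2,3], I[3,3]^2, I[5,5]^3.
μ_θ-semistable layers: μ^(1)=10; μ^(2)=3; μ^(3)=1; μ^(4)=-14

((0, 0, 3, 0, 0); (0, 0, 1, 1, 1); (1, 2, 0, 0, 0); (0, 0, 0, 0, 3))


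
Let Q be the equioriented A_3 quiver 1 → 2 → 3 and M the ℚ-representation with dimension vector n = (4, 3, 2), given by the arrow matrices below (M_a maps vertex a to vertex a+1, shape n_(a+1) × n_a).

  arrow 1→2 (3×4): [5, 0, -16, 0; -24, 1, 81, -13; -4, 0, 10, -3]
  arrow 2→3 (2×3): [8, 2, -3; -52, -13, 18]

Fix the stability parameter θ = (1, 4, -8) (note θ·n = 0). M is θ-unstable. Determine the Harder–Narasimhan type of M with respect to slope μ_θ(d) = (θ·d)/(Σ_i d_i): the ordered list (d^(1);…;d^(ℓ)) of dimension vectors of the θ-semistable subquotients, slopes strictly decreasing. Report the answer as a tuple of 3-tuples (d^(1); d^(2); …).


Interval decomposition of M: I[1,1], I[1,2], I[1,3]^2.
HN type (ℓ=3): μ^(1)=4; μ^(2)=1; μ^(3)=-1

((0, 1, 0); (2, 0, 0); (2, 2, 2))


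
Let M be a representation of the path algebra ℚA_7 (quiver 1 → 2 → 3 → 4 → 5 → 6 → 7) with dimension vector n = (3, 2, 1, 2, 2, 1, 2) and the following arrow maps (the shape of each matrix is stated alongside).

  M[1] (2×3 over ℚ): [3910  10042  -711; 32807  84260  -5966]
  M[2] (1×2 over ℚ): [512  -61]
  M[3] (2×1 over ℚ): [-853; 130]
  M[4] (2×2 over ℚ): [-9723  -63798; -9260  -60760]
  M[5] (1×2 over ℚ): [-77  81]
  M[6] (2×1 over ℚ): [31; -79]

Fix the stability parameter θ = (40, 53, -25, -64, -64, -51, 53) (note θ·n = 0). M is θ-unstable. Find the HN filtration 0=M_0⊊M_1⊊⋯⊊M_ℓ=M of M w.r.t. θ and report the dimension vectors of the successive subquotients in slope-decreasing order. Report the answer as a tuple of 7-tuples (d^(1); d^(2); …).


Interval decomposition of M: I[1,1], I[1,2], I[1,7], I[4,4], I[5,5], I[7,7].
HN type (ℓ=4): μ^(1)=53; μ^(2)=40; μ^(3)=-37/2; μ^(4)=-64

((0, 1, 0, 0, 0, 0, 2); (2, 0, 0, 0, 0, 0, 0); (1, 1, 1, 1, 1, 1, 0); (0, 0, 0, 1, 1, 0, 0))


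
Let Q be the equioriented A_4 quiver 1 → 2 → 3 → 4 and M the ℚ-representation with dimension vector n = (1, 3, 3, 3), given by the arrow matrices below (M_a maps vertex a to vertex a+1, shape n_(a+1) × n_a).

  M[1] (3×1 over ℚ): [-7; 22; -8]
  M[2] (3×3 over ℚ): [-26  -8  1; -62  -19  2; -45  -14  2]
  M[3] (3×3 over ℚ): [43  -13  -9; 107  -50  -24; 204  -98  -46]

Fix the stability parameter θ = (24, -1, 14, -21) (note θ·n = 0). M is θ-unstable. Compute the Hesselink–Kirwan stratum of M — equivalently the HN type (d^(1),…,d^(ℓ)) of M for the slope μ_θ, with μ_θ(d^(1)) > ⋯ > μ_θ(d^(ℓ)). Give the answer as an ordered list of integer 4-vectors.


Interval decomposition of M: I[1,4], I[2,3], I[2,4], I[4,4].
HN type (ℓ=5): μ^(1)=14; μ^(2)=4; μ^(3)=-1; μ^(4)=-8/3; μ^(5)=-21

((0, 0, 1, 0); (1, 1, 1, 1); (0, 1, 0, 0); (0, 1, 1, 1); (0, 0, 0, 1))


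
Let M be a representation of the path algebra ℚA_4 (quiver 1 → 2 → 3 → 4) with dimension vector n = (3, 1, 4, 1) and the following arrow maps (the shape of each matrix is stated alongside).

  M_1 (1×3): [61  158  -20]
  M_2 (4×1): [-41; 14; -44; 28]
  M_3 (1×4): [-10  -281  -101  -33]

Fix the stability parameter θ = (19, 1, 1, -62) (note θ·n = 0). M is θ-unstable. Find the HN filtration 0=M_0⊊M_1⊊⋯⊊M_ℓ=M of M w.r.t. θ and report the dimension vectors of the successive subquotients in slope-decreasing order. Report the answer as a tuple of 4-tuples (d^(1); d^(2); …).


Barcode: M ≅ I[1,1]^2, I[1,4], I[3,3]^3. HN layers by μ_θ (3 steps, strictly decreasing):
  μ^(1)=19; μ^(2)=1; μ^(3)=-41/4

((2, 0, 0, 0); (0, 0, 3, 0); (1, 1, 1, 1))


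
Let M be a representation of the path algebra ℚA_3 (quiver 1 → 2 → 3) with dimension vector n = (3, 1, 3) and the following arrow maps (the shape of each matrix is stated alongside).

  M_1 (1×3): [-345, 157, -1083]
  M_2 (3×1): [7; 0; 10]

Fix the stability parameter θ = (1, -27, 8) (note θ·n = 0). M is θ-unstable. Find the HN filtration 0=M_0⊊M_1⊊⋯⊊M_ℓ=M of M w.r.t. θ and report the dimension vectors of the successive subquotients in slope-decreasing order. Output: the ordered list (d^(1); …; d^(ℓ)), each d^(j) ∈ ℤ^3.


Barcode: M ≅ I[1,1]^2, I[1,3], I[3,3]^2. HN layers by μ_θ (3 steps, strictly decreasing):
  μ^(1)=8; μ^(2)=1; μ^(3)=-13

((0, 0, 3); (2, 0, 0); (1, 1, 0))


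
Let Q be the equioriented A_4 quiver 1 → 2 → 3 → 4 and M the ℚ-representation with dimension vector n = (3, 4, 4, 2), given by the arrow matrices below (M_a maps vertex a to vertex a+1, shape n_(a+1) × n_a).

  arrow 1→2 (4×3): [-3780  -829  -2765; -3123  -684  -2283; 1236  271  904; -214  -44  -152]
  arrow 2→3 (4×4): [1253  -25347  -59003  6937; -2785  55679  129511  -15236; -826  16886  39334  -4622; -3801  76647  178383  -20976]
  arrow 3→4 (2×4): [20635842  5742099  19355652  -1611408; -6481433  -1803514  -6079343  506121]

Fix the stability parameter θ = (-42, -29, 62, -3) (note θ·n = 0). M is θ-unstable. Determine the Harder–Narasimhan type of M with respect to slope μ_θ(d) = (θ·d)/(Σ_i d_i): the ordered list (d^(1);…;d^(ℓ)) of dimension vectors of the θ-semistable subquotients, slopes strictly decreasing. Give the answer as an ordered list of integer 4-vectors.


Via rank(M_{q-1}∘⋯∘M_p): M ≅ I[1,2]^2, I[1,4], I[2,4], I[3,3]^2.
μ_θ-semistable layers: μ^(1)=62; μ^(2)=59/2; μ^(3)=-29; μ^(4)=-42

((0, 0, 2, 0); (0, 0, 2, 2); (0, 4, 0, 0); (3, 0, 0, 0))


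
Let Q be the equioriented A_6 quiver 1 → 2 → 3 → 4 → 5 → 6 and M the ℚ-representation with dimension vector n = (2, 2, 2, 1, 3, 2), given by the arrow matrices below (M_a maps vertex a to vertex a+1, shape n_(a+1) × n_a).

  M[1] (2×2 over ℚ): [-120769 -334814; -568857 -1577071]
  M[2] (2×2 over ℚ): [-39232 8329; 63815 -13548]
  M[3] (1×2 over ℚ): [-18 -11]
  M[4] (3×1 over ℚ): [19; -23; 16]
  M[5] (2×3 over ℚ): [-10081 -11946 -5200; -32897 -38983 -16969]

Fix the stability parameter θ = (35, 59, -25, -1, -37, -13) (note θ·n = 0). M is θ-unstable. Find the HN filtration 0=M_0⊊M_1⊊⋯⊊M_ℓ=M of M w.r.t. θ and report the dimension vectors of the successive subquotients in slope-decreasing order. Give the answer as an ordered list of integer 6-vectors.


Barcode: M ≅ I[1,3], I[1,6], I[5,5], I[5,6]. HN layers by μ_θ (4 steps, strictly decreasing):
  μ^(1)=23; μ^(2)=3; μ^(3)=-13; μ^(4)=-37

((1, 1, 1, 0, 0, 0); (1, 1, 1, 1, 1, 1); (0, 0, 0, 0, 0, 1); (0, 0, 0, 0, 2, 0))


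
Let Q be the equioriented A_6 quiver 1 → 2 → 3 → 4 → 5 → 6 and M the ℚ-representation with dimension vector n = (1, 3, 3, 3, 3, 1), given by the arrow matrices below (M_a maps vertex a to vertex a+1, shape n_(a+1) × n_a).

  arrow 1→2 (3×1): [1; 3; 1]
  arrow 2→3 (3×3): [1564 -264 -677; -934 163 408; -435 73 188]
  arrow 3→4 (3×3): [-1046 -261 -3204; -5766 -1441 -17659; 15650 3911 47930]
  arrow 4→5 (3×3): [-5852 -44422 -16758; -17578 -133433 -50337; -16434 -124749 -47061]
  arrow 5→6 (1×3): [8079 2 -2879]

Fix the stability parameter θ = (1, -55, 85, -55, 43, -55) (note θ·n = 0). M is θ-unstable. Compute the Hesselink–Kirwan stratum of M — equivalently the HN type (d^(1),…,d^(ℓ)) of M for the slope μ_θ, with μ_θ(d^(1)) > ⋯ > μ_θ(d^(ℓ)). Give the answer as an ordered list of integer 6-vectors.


Via rank(M_{q-1}∘⋯∘M_p): M ≅ I[1,4], I[2,3], I[2,6], I[4,4], I[5,5]^2.
μ_θ-semistable layers: μ^(1)=85; μ^(2)=43; μ^(3)=15; μ^(4)=9/2; μ^(5)=-27; μ^(6)=-55

((0, 0, 1, 0, 0, 0); (0, 0, 0, 0, 2, 0); (0, 0, 1, 1, 0, 0); (0, 0, 1, 1, 1, 1); (1, 1, 0, 0, 0, 0); (0, 2, 0, 1, 0, 0))


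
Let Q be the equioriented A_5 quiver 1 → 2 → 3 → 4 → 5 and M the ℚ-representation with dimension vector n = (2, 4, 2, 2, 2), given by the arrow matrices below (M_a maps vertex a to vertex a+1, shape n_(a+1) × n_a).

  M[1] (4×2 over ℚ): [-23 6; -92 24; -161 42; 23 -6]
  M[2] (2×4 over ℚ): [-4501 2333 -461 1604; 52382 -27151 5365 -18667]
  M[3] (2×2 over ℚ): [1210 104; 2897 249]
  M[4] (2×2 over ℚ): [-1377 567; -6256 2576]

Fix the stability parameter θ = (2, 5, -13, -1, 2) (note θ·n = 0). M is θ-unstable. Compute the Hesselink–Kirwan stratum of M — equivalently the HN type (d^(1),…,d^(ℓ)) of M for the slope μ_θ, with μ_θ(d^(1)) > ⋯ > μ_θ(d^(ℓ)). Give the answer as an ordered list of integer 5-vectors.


Interval decomposition of M: I[1,1], I[1,2], I[2,2], I[2,4], I[2,5], I[5,5].
HN type (ℓ=4): μ^(1)=5; μ^(2)=2; μ^(3)=-1; μ^(4)=-4

((0, 2, 0, 0, 0); (2, 0, 0, 0, 2); (0, 0, 0, 2, 0); (0, 2, 2, 0, 0))


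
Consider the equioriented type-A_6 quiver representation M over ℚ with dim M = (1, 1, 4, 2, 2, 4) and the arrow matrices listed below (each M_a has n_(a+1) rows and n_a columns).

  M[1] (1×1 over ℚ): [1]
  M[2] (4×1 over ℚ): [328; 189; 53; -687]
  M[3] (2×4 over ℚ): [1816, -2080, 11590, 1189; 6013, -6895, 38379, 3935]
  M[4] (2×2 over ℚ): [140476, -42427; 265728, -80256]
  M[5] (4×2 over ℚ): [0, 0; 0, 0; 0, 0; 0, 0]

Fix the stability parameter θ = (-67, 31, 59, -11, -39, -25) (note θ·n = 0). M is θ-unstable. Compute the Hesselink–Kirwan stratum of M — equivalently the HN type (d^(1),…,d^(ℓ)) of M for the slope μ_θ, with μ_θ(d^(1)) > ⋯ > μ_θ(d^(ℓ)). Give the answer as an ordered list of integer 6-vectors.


Interval decomposition of M: I[1,5], I[3,3]^2, I[3,4], I[5,5], I[6,6]^4.
HN type (ℓ=6): μ^(1)=59; μ^(2)=24; μ^(3)=10; μ^(4)=-25; μ^(5)=-39; μ^(6)=-67

((0, 0, 2, 0, 0, 0); (0, 0, 1, 1, 0, 0); (0, 1, 1, 1, 1, 0); (0, 0, 0, 0, 0, 4); (0, 0, 0, 0, 1, 0); (1, 0, 0, 0, 0, 0))


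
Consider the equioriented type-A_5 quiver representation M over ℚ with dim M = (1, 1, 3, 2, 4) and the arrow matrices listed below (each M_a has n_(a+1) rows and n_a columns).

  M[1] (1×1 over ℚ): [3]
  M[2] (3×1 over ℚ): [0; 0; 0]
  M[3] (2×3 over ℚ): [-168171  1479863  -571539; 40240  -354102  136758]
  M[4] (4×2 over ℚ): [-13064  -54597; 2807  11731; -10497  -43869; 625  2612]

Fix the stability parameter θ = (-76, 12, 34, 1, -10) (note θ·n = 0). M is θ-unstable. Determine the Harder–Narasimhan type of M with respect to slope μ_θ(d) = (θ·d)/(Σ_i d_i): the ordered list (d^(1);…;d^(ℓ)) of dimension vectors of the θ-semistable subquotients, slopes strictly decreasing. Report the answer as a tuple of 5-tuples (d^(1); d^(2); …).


Interval decomposition of M: I[1,2], I[3,3], I[3,5]^2, I[5,5]^2.
HN type (ℓ=5): μ^(1)=34; μ^(2)=12; μ^(3)=25/3; μ^(4)=-10; μ^(5)=-76

((0, 0, 1, 0, 0); (0, 1, 0, 0, 0); (0, 0, 2, 2, 2); (0, 0, 0, 0, 2); (1, 0, 0, 0, 0))


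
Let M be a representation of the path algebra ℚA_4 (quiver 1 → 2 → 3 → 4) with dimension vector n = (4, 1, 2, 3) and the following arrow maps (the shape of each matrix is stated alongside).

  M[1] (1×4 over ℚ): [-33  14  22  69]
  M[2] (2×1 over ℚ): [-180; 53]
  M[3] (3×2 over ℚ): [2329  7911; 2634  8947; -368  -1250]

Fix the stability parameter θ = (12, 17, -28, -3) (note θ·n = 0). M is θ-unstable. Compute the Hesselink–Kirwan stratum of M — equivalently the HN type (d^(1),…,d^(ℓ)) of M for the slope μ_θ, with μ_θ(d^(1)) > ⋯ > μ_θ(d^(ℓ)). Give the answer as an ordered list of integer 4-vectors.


Barcode: M ≅ I[1,1]^3, I[1,4], I[3,4], I[4,4]. HN layers by μ_θ (4 steps, strictly decreasing):
  μ^(1)=12; μ^(2)=-1/2; μ^(3)=-3; μ^(4)=-28

((3, 0, 0, 0); (1, 1, 1, 1); (0, 0, 0, 2); (0, 0, 1, 0))


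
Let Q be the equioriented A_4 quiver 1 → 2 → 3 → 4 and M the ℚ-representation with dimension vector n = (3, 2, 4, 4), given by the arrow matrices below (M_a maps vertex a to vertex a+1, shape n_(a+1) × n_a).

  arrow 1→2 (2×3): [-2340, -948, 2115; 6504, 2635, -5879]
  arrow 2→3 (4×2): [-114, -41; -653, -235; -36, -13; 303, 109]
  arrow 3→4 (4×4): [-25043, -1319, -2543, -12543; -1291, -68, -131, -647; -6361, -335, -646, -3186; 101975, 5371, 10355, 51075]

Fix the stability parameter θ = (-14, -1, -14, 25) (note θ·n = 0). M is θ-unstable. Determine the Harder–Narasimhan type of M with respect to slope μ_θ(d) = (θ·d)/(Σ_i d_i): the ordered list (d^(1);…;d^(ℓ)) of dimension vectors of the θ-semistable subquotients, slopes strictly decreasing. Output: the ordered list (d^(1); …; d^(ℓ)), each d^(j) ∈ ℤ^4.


Barcode: M ≅ I[1,1], I[1,4]^2, I[3,3], I[3,4], I[4,4]. HN layers by μ_θ (3 steps, strictly decreasing):
  μ^(1)=25; μ^(2)=-15/2; μ^(3)=-14

((0, 0, 0, 4); (0, 2, 2, 0); (3, 0, 2, 0))


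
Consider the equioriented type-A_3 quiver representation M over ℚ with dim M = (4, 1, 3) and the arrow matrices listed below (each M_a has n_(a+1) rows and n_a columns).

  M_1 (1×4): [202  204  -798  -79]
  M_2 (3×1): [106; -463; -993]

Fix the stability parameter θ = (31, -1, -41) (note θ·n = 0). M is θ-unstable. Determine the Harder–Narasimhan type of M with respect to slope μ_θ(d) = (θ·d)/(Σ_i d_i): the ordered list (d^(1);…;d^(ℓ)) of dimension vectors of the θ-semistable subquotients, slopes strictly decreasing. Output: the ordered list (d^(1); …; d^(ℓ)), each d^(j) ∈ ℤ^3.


Barcode: M ≅ I[1,1]^3, I[1,3], I[3,3]^2. HN layers by μ_θ (3 steps, strictly decreasing):
  μ^(1)=31; μ^(2)=-11/3; μ^(3)=-41

((3, 0, 0); (1, 1, 1); (0, 0, 2))


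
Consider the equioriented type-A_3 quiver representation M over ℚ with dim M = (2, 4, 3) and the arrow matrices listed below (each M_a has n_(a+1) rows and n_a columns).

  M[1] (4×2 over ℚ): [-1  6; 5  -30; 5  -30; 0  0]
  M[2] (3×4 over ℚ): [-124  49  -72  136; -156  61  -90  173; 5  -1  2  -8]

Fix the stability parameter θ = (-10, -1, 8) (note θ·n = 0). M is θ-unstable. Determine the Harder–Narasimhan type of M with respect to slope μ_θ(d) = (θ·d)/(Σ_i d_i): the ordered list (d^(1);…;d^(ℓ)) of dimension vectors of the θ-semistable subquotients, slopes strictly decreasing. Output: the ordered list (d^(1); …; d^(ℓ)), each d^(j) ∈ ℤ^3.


Interval decomposition of M: I[1,1], I[1,3], I[2,2], I[2,3]^2.
HN type (ℓ=3): μ^(1)=8; μ^(2)=-1; μ^(3)=-10

((0, 0, 3); (0, 4, 0); (2, 0, 0))


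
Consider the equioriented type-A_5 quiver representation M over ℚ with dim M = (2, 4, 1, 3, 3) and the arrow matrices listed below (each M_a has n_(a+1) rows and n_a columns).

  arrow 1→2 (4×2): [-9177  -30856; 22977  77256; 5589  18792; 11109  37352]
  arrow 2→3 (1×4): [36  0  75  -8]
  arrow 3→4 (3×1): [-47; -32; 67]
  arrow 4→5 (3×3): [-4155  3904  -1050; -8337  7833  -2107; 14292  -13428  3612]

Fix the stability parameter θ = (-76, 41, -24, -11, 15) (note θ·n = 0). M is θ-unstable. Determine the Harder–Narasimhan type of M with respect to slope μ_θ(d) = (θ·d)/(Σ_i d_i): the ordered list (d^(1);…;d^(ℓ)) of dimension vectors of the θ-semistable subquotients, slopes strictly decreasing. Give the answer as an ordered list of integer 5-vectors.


Interval decomposition of M: I[1,1], I[1,5], I[2,2]^3, I[4,4], I[4,5], I[5,5].
HN type (ℓ=5): μ^(1)=41; μ^(2)=15; μ^(3)=2; μ^(4)=-11; μ^(5)=-76

((0, 3, 0, 0, 0); (0, 0, 0, 0, 3); (0, 1, 1, 1, 0); (0, 0, 0, 2, 0); (2, 0, 0, 0, 0))


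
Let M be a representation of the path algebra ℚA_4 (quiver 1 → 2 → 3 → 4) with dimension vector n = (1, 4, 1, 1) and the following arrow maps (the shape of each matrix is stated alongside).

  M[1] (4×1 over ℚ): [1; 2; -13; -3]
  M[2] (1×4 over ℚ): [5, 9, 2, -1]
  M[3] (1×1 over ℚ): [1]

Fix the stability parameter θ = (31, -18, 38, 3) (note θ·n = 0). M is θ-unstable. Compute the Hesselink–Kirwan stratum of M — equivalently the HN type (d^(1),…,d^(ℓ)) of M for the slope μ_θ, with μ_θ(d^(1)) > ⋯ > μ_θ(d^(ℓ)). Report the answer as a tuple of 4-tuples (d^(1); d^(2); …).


Barcode: M ≅ I[1,2], I[2,2]^2, I[2,4]. HN layers by μ_θ (3 steps, strictly decreasing):
  μ^(1)=41/2; μ^(2)=13/2; μ^(3)=-18

((0, 0, 1, 1); (1, 1, 0, 0); (0, 3, 0, 0))


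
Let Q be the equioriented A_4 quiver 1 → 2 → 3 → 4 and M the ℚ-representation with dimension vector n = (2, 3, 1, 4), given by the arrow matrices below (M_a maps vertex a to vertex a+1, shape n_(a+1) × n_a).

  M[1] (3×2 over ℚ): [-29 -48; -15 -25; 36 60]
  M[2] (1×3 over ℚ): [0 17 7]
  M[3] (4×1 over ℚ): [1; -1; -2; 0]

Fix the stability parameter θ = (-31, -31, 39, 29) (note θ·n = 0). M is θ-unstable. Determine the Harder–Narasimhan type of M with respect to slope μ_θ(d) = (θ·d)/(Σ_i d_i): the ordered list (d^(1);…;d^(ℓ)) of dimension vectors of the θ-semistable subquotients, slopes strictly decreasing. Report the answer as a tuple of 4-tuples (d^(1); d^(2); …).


Barcode: M ≅ I[1,2], I[1,4], I[2,2], I[4,4]^3. HN layers by μ_θ (3 steps, strictly decreasing):
  μ^(1)=34; μ^(2)=29; μ^(3)=-31

((0, 0, 1, 1); (0, 0, 0, 3); (2, 3, 0, 0))


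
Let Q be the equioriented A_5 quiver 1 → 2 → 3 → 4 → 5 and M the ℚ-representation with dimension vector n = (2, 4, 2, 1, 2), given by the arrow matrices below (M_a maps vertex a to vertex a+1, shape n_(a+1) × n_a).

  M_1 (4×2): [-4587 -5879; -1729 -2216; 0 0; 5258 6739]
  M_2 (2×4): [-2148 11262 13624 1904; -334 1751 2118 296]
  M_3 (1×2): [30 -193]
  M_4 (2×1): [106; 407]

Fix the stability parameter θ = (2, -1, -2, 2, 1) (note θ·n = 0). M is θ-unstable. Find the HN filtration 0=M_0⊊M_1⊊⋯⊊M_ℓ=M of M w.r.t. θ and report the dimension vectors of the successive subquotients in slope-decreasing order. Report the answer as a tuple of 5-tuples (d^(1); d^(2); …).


Barcode: M ≅ I[1,3], I[1,5], I[2,2]^2, I[5,5]. HN layers by μ_θ (4 steps, strictly decreasing):
  μ^(1)=3/2; μ^(2)=1; μ^(3)=-1/3; μ^(4)=-1

((0, 0, 0, 1, 1); (0, 0, 0, 0, 1); (2, 2, 2, 0, 0); (0, 2, 0, 0, 0))


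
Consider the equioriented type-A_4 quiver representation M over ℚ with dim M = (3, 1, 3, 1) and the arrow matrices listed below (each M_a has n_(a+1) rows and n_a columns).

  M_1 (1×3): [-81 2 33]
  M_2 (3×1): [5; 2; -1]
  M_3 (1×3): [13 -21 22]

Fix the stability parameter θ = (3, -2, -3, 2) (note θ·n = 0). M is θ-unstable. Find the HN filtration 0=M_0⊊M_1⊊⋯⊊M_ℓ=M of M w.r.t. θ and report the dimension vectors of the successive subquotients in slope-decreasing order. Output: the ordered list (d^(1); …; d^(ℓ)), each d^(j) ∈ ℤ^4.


Barcode: M ≅ I[1,1]^2, I[1,4], I[3,3]^2. HN layers by μ_θ (4 steps, strictly decreasing):
  μ^(1)=3; μ^(2)=2; μ^(3)=-2/3; μ^(4)=-3

((2, 0, 0, 0); (0, 0, 0, 1); (1, 1, 1, 0); (0, 0, 2, 0))


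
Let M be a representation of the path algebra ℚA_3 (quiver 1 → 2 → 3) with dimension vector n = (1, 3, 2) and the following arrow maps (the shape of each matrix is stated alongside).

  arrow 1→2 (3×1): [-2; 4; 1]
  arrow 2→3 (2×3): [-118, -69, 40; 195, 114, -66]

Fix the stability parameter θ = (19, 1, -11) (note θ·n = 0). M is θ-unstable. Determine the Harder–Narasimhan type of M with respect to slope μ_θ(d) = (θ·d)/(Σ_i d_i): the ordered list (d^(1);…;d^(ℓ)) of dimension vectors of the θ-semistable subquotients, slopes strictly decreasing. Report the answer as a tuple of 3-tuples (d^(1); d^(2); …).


Via rank(M_{q-1}∘⋯∘M_p): M ≅ I[1,2], I[2,3]^2.
μ_θ-semistable layers: μ^(1)=10; μ^(2)=-5

((1, 1, 0); (0, 2, 2))


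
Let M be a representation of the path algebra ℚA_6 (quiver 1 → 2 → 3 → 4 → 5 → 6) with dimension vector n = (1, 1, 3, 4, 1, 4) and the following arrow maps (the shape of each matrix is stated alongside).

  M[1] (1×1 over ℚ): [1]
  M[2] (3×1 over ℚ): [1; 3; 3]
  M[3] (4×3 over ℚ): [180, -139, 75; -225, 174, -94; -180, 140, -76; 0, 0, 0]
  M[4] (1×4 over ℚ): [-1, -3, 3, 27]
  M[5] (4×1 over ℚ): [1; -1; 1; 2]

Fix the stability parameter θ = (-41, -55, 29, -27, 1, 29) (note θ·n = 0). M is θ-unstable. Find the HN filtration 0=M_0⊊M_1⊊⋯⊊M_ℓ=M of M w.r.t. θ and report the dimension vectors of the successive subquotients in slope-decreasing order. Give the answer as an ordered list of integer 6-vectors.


Via rank(M_{q-1}∘⋯∘M_p): M ≅ I[1,6], I[3,3], I[3,4], I[4,4]^2, I[6,6]^3.
μ_θ-semistable layers: μ^(1)=29; μ^(2)=1; μ^(3)=-27; μ^(4)=-48

((0, 0, 1, 0, 0, 4); (0, 0, 2, 2, 1, 0); (0, 0, 0, 2, 0, 0); (1, 1, 0, 0, 0, 0))


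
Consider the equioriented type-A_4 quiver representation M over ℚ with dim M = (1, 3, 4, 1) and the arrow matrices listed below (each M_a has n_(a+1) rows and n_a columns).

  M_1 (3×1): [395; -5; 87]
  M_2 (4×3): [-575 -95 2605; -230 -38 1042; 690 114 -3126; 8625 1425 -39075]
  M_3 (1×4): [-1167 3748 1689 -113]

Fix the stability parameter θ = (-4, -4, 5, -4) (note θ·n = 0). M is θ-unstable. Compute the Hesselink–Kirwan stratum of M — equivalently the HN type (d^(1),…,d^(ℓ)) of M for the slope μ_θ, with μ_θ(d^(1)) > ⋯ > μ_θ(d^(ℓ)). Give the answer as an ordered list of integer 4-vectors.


Via rank(M_{q-1}∘⋯∘M_p): M ≅ I[1,4], I[2,2]^2, I[3,3]^3.
μ_θ-semistable layers: μ^(1)=5; μ^(2)=1/2; μ^(3)=-4

((0, 0, 3, 0); (0, 0, 1, 1); (1, 3, 0, 0))


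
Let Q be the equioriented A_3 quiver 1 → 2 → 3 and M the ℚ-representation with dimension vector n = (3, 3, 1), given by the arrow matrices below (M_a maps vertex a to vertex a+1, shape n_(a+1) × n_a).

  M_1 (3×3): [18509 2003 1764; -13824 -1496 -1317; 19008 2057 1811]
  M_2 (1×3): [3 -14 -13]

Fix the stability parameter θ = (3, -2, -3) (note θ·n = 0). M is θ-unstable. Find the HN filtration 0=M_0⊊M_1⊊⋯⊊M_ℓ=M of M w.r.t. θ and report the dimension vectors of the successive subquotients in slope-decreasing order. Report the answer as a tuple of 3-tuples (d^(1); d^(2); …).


Barcode: M ≅ I[1,2]^2, I[1,3]. HN layers by μ_θ (2 steps, strictly decreasing):
  μ^(1)=1/2; μ^(2)=-2/3

((2, 2, 0); (1, 1, 1))


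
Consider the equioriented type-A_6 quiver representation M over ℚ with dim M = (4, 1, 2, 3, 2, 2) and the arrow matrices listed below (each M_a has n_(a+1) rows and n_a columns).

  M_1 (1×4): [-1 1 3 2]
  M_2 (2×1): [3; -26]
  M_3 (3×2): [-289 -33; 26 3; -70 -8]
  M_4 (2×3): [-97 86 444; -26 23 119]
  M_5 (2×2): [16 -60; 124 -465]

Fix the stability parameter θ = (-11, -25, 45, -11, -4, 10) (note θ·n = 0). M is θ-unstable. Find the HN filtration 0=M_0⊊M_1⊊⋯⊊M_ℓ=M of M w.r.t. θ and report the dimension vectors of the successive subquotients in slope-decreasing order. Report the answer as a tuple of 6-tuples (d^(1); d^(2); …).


Barcode: M ≅ I[1,1]^3, I[1,5], I[3,6], I[4,4], I[6,6]. HN layers by μ_θ (3 steps, strictly decreasing):
  μ^(1)=10; μ^(2)=-11; μ^(3)=-18

((0, 0, 2, 2, 2, 2); (3, 0, 0, 1, 0, 0); (1, 1, 0, 0, 0, 0))


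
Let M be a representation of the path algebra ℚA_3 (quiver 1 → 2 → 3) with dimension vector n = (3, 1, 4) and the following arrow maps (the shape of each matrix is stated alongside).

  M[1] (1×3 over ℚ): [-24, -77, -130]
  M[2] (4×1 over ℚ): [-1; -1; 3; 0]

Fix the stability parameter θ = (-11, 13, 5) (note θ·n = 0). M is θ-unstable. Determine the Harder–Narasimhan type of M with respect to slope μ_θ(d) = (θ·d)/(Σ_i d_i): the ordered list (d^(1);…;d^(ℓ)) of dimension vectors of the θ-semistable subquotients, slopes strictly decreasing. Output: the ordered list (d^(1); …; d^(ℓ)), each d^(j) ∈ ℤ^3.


Interval decomposition of M: I[1,1]^2, I[1,3], I[3,3]^3.
HN type (ℓ=3): μ^(1)=9; μ^(2)=5; μ^(3)=-11

((0, 1, 1); (0, 0, 3); (3, 0, 0))


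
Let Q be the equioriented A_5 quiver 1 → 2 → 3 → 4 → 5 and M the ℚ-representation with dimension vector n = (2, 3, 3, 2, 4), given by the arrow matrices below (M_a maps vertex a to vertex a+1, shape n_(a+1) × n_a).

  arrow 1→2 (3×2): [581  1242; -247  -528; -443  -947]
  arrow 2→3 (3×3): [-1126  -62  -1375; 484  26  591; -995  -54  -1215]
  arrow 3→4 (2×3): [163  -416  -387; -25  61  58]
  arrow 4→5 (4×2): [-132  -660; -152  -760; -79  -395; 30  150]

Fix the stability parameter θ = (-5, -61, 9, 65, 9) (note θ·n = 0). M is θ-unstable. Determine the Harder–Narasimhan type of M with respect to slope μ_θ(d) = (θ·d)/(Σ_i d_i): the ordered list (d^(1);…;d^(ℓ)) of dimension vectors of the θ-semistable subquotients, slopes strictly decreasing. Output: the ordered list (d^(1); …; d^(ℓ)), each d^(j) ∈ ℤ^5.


Via rank(M_{q-1}∘⋯∘M_p): M ≅ I[1,4], I[1,5], I[2,3], I[5,5]^3.
μ_θ-semistable layers: μ^(1)=65; μ^(2)=37; μ^(3)=9; μ^(4)=-33; μ^(5)=-61

((0, 0, 0, 1, 0); (0, 0, 0, 1, 1); (0, 0, 3, 0, 3); (2, 2, 0, 0, 0); (0, 1, 0, 0, 0))


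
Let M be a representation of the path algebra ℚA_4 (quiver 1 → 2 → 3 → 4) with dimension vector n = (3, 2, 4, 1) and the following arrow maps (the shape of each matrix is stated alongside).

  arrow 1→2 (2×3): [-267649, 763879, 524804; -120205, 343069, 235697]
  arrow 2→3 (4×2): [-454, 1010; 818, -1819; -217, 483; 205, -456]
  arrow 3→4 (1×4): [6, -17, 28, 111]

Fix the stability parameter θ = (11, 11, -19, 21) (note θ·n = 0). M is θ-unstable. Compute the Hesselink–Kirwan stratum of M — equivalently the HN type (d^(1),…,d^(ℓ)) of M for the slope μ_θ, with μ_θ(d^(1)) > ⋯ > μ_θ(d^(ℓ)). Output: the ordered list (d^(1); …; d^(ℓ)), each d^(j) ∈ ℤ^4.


Barcode: M ≅ I[1,1], I[1,3], I[1,4], I[3,3]^2. HN layers by μ_θ (4 steps, strictly decreasing):
  μ^(1)=21; μ^(2)=11; μ^(3)=1; μ^(4)=-19

((0, 0, 0, 1); (1, 0, 0, 0); (2, 2, 2, 0); (0, 0, 2, 0))


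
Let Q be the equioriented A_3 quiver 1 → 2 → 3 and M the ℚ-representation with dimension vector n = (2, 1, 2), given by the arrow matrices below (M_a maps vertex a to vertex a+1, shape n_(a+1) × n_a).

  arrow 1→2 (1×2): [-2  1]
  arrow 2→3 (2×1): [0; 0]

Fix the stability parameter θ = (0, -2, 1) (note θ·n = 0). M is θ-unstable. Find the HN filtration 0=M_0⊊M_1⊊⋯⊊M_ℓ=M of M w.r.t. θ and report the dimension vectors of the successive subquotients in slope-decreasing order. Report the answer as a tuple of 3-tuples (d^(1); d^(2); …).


Via rank(M_{q-1}∘⋯∘M_p): M ≅ I[1,1], I[1,2], I[3,3]^2.
μ_θ-semistable layers: μ^(1)=1; μ^(2)=0; μ^(3)=-1

((0, 0, 2); (1, 0, 0); (1, 1, 0))


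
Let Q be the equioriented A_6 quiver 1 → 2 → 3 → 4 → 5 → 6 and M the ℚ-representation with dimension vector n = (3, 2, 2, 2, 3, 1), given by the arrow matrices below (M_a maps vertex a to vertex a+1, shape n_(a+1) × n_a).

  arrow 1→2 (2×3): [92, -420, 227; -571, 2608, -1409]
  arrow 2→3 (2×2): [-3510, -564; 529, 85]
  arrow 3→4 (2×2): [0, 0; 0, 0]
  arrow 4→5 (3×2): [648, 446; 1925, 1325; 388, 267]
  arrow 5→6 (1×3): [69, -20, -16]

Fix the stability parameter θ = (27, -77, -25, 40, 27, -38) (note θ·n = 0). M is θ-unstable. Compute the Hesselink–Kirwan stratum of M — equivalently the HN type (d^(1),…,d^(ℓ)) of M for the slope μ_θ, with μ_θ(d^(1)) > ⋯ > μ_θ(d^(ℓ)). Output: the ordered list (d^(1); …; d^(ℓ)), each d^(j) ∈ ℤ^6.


Interval decomposition of M: I[1,1], I[1,3]^2, I[4,5], I[4,6], I[5,5].
HN type (ℓ=4): μ^(1)=67/2; μ^(2)=27; μ^(3)=29/3; μ^(4)=-25

((0, 0, 0, 1, 1, 0); (1, 0, 0, 0, 1, 0); (0, 0, 0, 1, 1, 1); (2, 2, 2, 0, 0, 0))


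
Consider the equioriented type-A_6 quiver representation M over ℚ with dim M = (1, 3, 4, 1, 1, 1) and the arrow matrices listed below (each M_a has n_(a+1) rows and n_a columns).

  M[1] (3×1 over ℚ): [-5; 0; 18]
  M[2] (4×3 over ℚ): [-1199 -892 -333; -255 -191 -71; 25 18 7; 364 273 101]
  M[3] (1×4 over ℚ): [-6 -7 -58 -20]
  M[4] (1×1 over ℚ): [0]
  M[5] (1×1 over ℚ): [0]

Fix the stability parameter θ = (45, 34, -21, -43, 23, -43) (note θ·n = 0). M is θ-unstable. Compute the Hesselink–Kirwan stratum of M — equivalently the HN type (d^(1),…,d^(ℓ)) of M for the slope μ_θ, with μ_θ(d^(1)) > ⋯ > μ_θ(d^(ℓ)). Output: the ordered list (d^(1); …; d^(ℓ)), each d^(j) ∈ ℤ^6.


Via rank(M_{q-1}∘⋯∘M_p): M ≅ I[1,4], I[2,3]^2, I[3,3], I[5,5], I[6,6].
μ_θ-semistable layers: μ^(1)=23; μ^(2)=13/2; μ^(3)=15/4; μ^(4)=-21; μ^(5)=-43

((0, 0, 0, 0, 1, 0); (0, 2, 2, 0, 0, 0); (1, 1, 1, 1, 0, 0); (0, 0, 1, 0, 0, 0); (0, 0, 0, 0, 0, 1))


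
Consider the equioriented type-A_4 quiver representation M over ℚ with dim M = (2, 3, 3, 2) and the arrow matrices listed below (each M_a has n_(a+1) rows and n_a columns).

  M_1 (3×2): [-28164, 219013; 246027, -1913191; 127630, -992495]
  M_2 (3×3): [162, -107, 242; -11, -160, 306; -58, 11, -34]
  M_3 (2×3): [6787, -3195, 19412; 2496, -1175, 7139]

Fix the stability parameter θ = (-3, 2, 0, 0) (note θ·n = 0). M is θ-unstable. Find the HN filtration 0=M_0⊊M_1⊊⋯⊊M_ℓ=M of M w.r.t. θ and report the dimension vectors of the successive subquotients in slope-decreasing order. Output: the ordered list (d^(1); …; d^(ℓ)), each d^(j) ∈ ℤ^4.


Interval decomposition of M: I[1,4]^2, I[2,2], I[3,3].
HN type (ℓ=4): μ^(1)=2; μ^(2)=2/3; μ^(3)=0; μ^(4)=-3

((0, 1, 0, 0); (0, 2, 2, 2); (0, 0, 1, 0); (2, 0, 0, 0))


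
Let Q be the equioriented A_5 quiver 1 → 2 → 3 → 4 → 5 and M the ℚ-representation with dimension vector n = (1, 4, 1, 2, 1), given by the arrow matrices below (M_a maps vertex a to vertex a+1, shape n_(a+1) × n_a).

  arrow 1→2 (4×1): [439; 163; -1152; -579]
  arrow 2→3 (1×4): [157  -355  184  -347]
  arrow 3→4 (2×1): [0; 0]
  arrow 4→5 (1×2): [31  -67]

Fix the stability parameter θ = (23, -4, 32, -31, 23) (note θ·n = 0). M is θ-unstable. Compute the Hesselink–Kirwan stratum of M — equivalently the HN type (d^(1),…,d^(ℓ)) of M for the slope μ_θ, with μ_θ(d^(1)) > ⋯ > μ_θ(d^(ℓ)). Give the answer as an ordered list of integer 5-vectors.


Barcode: M ≅ I[1,3], I[2,2]^3, I[4,4], I[4,5]. HN layers by μ_θ (5 steps, strictly decreasing):
  μ^(1)=32; μ^(2)=23; μ^(3)=19/2; μ^(4)=-4; μ^(5)=-31

((0, 0, 1, 0, 0); (0, 0, 0, 0, 1); (1, 1, 0, 0, 0); (0, 3, 0, 0, 0); (0, 0, 0, 2, 0))


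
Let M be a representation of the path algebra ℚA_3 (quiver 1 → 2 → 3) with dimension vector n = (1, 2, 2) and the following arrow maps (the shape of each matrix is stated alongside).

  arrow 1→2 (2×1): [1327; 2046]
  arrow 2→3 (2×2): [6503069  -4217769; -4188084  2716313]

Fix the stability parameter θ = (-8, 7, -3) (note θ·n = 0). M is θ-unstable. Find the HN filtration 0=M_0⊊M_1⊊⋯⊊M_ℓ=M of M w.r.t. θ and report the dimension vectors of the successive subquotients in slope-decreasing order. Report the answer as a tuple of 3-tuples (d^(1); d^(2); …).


Interval decomposition of M: I[1,3], I[2,3].
HN type (ℓ=2): μ^(1)=2; μ^(2)=-8

((0, 2, 2); (1, 0, 0))


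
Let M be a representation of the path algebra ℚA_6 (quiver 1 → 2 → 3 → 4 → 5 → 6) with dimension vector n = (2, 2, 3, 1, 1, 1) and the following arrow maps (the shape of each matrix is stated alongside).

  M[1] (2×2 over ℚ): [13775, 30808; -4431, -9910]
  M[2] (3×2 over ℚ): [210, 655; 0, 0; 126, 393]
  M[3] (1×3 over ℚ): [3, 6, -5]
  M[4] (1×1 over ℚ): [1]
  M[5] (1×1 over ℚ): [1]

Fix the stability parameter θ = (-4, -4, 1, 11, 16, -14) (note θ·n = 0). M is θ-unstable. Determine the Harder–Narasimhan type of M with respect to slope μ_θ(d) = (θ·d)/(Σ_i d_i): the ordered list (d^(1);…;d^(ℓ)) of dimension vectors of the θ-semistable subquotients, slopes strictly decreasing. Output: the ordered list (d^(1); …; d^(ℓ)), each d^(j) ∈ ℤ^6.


Interval decomposition of M: I[1,2], I[1,3], I[3,3], I[3,6].
HN type (ℓ=3): μ^(1)=13/3; μ^(2)=1; μ^(3)=-4

((0, 0, 0, 1, 1, 1); (0, 0, 3, 0, 0, 0); (2, 2, 0, 0, 0, 0))
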